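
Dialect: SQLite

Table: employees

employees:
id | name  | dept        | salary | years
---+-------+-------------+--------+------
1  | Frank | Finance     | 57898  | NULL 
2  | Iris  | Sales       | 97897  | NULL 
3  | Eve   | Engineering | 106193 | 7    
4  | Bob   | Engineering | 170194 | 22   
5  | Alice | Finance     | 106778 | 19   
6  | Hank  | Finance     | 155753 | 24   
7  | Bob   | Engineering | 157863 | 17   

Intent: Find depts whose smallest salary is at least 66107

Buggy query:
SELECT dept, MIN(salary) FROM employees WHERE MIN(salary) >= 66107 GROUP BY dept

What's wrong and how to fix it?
Bug: MIN() in WHERE is a misuse of aggregate

Fix: Use HAVING for the per-group MIN condition

Corrected query:
SELECT dept, MIN(salary) FROM employees GROUP BY dept HAVING MIN(salary) >= 66107

Result:
dept        | MIN(salary)
------------+------------
Engineering | 106193     
Sales       | 97897      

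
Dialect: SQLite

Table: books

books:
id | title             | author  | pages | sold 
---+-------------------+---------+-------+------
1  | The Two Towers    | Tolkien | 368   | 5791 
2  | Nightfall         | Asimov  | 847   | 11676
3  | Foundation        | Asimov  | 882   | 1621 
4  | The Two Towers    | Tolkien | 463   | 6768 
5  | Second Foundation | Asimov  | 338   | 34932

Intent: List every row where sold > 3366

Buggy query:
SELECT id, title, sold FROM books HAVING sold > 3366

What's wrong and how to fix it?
Bug: HAVING filters the output of aggregation, but this query has no GROUP BY and no aggregate functions, so SQLite rejects it (HAVING clause on a non-aggregate query); the condition here is per row

Fix: Use WHERE for row-level filtering

Corrected query:
SELECT id, title, sold FROM books WHERE sold > 3366

Result:
id | title             | sold 
---+-------------------+------
1  | The Two Towers    | 5791 
2  | Nightfall         | 11676
4  | The Two Towers    | 6768 
5  | Second Foundation | 34932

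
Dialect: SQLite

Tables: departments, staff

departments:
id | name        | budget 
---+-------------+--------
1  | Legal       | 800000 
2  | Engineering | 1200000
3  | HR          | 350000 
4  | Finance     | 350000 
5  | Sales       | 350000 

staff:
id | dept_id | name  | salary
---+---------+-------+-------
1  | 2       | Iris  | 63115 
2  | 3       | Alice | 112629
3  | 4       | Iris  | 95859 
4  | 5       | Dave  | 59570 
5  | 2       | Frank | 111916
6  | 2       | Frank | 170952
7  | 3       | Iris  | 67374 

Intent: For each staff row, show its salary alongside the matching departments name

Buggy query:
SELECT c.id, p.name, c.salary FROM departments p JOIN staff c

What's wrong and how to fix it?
Bug: Missing join condition: each staff row is matched to all departments rows instead of just its own

Fix: Add ON c.dept_id = p.id to the JOIN

Corrected query:
SELECT c.id, p.name, c.salary FROM departments p JOIN staff c ON c.dept_id = p.id

Result:
id | name        | salary
---+-------------+-------
1  | Engineering | 63115 
2  | HR          | 112629
3  | Finance     | 95859 
4  | Sales       | 59570 
5  | Engineering | 111916
6  | Engineering | 170952
7  | HR          | 67374 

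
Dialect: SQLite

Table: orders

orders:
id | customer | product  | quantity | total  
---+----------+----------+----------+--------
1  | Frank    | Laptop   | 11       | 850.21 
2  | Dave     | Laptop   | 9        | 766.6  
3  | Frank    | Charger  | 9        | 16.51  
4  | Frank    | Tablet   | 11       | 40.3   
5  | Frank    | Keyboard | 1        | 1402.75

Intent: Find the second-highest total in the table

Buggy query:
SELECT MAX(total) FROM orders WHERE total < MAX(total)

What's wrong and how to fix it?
Bug: MAX(total) on the right of the comparison is an aggregate-in-WHERE error

Fix: Put the inner MAX in a scalar subquery

Corrected query:
SELECT MAX(total) FROM orders WHERE total < (SELECT MAX(total) FROM orders)

Result:
MAX(total)
----------
850.21    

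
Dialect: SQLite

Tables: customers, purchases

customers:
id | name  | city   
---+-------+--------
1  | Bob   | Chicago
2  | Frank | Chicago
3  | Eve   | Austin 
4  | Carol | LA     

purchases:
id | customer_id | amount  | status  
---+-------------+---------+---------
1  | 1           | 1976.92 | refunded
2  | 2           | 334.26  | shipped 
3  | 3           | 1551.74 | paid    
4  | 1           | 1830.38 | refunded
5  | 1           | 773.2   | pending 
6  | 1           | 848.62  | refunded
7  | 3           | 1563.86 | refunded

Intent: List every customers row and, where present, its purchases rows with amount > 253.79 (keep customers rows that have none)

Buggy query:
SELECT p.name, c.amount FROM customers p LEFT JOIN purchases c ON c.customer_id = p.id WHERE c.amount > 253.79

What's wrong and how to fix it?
Bug: Filtering c.amount in WHERE discards the NULL rows produced by LEFT JOIN, turning it into an inner join

Fix: Put 'c.amount > 253.79' in the JOIN's ON clause instead of WHERE

Corrected query:
SELECT p.name, c.amount FROM customers p LEFT JOIN purchases c ON c.customer_id = p.id AND c.amount > 253.79

Result:
name  | amount 
------+--------
Bob   | 773.2  
Bob   | 848.62 
Bob   | 1830.38
Bob   | 1976.92
Frank | 334.26 
Eve   | 1551.74
Eve   | 1563.86
Carol | NULL   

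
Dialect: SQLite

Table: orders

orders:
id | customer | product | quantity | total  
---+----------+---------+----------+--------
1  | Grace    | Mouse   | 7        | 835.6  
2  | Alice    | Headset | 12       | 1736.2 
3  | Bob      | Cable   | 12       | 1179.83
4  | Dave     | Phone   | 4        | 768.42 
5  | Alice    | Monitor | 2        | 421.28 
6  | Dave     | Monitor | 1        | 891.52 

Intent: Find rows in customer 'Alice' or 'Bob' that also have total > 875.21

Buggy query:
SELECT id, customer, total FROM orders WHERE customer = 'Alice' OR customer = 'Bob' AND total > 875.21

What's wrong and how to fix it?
Bug: Without parentheses, AND is evaluated before OR, so the total filter only applies to the 'Bob' branch

Fix: Group the OR with parentheses (or use IN), then AND the threshold

Corrected query:
SELECT id, customer, total FROM orders WHERE (customer = 'Alice' OR customer = 'Bob') AND total > 875.21

Result:
id | customer | total  
---+----------+--------
2  | Alice    | 1736.2 
3  | Bob      | 1179.83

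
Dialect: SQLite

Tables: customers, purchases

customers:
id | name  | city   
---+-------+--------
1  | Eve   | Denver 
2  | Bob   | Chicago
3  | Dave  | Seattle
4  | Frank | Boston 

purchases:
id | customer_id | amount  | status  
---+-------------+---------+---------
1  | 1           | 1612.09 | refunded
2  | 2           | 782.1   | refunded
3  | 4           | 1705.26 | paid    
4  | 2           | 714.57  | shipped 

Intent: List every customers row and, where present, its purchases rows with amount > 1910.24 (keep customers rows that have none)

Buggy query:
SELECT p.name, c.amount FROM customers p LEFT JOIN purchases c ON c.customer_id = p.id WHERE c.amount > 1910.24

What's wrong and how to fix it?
Bug: Filtering c.amount in WHERE discards the NULL rows produced by LEFT JOIN, turning it into an inner join

Fix: Put 'c.amount > 1910.24' in the JOIN's ON clause instead of WHERE

Corrected query:
SELECT p.name, c.amount FROM customers p LEFT JOIN purchases c ON c.customer_id = p.id AND c.amount > 1910.24

Result:
name  | amount
------+-------
Eve   | NULL  
Bob   | NULL  
Dave  | NULL  
Frank | NULL  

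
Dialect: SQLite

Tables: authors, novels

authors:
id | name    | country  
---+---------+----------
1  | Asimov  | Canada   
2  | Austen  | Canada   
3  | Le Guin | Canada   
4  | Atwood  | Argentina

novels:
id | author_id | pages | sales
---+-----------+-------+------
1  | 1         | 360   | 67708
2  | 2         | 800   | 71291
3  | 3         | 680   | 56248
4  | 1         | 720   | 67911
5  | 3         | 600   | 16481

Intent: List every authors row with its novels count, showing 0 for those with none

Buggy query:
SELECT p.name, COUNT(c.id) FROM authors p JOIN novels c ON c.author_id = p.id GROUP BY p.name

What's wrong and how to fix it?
Bug: An inner join excludes parents with zero children

Fix: Use LEFT JOIN so parents without children still appear (COUNT(c.id) gives 0)

Corrected query:
SELECT p.name, COUNT(c.id) FROM authors p LEFT JOIN novels c ON c.author_id = p.id GROUP BY p.name

Result:
name    | COUNT(c.id)
--------+------------
Asimov  | 2          
Atwood  | 0          
Austen  | 1          
Le Guin | 2          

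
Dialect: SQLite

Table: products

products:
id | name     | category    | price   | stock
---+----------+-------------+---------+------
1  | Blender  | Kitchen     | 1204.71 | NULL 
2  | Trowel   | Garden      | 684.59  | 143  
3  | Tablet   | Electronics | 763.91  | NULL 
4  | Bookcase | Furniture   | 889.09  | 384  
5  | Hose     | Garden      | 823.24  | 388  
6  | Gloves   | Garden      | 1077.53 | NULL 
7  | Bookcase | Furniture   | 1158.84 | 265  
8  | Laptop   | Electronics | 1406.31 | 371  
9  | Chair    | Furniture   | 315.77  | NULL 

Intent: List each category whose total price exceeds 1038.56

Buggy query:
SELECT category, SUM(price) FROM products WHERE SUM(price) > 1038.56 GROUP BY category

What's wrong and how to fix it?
Bug: SUM(price) is an aggregate, but WHERE filters rows before aggregation

Fix: Use HAVING (which filters groups after aggregation) instead of WHERE

Corrected query:
SELECT category, SUM(price) FROM products GROUP BY category HAVING SUM(price) > 1038.56

Result:
category    | SUM(price)
------------+-----------
Electronics | 2170.22   
Furniture   | 2363.7    
Garden      | 2585.36   
Kitchen     | 1204.71   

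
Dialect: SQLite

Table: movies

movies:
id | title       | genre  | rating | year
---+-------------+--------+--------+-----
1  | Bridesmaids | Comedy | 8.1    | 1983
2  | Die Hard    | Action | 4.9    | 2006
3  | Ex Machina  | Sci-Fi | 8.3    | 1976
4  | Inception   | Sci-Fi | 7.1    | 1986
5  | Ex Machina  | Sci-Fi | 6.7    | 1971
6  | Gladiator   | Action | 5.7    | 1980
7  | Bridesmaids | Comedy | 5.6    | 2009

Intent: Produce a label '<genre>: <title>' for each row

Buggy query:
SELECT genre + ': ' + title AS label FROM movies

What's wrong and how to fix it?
Bug: SQLite uses || for string concatenation; + coerces text to numbers (yielding 0)

Fix: Use the || operator for string concatenation

Corrected query:
SELECT genre || ': ' || title AS label FROM movies

Result:
label              
-------------------
Comedy: Bridesmaids
Action: Die Hard   
Sci-Fi: Ex Machina 
Sci-Fi: Inception  
Sci-Fi: Ex Machina 
Action: Gladiator  
Comedy: Bridesmaids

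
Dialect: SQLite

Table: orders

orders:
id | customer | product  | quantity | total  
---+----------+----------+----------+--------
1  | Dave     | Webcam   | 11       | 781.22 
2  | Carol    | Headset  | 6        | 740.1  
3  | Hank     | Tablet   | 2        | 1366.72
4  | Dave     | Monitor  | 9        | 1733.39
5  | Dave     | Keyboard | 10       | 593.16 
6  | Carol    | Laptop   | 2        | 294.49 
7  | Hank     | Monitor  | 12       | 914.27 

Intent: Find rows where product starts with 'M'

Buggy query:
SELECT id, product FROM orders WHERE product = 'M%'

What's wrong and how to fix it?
Bug: '=' compares the literal string including the % character; pattern matching needs LIKE

Fix: Replace '=' with LIKE so 'M%' is treated as a pattern

Corrected query:
SELECT id, product FROM orders WHERE product LIKE 'M%'

Result:
id | product
---+--------
4  | Monitor
7  | Monitor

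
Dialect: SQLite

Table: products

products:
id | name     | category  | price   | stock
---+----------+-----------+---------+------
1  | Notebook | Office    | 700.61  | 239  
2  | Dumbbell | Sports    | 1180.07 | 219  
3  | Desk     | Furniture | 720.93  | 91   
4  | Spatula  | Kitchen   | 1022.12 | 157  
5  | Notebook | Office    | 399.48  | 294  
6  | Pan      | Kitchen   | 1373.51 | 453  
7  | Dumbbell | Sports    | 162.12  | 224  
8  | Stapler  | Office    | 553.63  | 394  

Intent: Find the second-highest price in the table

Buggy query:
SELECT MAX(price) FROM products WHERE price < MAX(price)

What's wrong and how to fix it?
Bug: The inner MAX is an aggregate inside WHERE, which is not allowed

Fix: Compute the overall MAX in a subquery, then take MAX of rows below it

Corrected query:
SELECT MAX(price) FROM products WHERE price < (SELECT MAX(price) FROM products)

Result:
MAX(price)
----------
1180.07   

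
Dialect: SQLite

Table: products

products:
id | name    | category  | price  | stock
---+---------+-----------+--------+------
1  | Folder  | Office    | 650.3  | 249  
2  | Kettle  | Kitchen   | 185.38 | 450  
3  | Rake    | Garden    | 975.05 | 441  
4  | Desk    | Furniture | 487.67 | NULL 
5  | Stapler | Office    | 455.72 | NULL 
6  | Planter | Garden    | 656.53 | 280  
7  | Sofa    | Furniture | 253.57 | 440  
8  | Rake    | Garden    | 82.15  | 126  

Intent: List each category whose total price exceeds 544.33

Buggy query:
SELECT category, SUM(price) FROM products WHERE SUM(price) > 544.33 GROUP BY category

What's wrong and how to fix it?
Bug: Aggregate functions cannot appear in a WHERE clause

Fix: Move the aggregate condition to a HAVING clause

Corrected query:
SELECT category, SUM(price) FROM products GROUP BY category HAVING SUM(price) > 544.33

Result:
category  | SUM(price)
----------+-----------
Furniture | 741.24    
Garden    | 1713.73   
Office    | 1106.02   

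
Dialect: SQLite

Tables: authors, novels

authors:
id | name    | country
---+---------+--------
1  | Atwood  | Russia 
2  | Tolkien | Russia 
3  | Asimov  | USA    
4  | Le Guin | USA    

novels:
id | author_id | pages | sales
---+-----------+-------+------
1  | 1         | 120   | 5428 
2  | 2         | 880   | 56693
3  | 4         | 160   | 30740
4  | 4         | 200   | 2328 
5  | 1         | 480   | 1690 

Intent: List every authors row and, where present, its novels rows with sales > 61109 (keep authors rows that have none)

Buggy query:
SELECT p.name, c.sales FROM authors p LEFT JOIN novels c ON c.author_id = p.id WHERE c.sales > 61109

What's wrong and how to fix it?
Bug: A WHERE condition on the right-hand table after LEFT JOIN drops unmatched parents

Fix: Put 'c.sales > 61109' in the JOIN's ON clause instead of WHERE

Corrected query:
SELECT p.name, c.sales FROM authors p LEFT JOIN novels c ON c.author_id = p.id AND c.sales > 61109

Result:
name    | sales
--------+------
Atwood  | NULL 
Tolkien | NULL 
Asimov  | NULL 
Le Guin | NULL 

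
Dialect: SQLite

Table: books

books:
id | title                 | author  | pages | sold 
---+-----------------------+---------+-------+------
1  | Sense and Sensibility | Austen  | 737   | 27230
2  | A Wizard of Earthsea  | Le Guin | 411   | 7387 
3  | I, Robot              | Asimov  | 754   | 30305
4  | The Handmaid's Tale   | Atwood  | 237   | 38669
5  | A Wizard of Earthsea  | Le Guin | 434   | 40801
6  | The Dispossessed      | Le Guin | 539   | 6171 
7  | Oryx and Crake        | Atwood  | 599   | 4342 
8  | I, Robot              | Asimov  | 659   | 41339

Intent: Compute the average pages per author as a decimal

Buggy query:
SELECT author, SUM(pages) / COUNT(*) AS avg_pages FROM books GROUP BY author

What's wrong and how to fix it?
Bug: Both operands are integers, so '/' performs integer division and truncates

Fix: Cast one side to REAL so the division keeps the fractional part

Corrected query:
SELECT author, SUM(pages) * 1.0 / COUNT(*) AS avg_pages FROM books GROUP BY author

Result:
author  | avg_pages 
--------+-----------
Asimov  | 706.5     
Atwood  | 418       
Austen  | 737       
Le Guin | 461.333333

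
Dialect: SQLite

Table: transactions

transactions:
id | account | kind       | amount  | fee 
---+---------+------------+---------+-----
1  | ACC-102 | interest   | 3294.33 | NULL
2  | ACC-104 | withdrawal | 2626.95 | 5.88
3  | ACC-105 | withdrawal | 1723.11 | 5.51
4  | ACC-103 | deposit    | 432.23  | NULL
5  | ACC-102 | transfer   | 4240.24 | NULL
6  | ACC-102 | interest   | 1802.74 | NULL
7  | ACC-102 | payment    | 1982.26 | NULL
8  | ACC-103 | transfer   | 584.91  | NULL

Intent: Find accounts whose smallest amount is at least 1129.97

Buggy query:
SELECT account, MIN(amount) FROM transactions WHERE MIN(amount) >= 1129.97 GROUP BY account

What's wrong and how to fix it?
Bug: Aggregates like MIN are computed per group after WHERE runs

Fix: Use HAVING for the per-group MIN condition

Corrected query:
SELECT account, MIN(amount) FROM transactions GROUP BY account HAVING MIN(amount) >= 1129.97

Result:
account | MIN(amount)
--------+------------
ACC-102 | 1802.74    
ACC-104 | 2626.95    
ACC-105 | 1723.11    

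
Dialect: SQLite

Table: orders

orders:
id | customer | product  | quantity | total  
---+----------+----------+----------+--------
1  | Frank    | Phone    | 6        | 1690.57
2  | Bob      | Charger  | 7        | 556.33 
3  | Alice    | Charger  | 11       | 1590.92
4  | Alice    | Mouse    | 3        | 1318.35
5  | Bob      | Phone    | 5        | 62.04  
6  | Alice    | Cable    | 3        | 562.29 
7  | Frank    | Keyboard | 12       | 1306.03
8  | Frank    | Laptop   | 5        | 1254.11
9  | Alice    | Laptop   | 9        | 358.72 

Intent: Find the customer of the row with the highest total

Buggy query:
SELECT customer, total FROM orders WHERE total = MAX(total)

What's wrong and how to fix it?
Bug: MAX(total) is an aggregate and cannot be used directly in WHERE

Fix: Use a subquery: WHERE total = (SELECT MAX(total) FROM orders)

Corrected query:
SELECT customer, total FROM orders WHERE total = (SELECT MAX(total) FROM orders)

Result:
customer | total  
---------+--------
Frank    | 1690.57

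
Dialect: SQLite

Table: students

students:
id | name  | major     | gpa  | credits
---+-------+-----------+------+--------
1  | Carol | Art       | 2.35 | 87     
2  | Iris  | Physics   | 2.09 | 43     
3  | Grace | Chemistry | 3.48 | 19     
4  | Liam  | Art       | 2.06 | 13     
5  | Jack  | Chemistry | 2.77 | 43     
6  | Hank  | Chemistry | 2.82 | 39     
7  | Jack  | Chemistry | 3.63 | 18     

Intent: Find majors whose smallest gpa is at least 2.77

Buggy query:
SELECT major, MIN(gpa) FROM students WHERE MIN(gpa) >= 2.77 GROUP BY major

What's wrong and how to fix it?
Bug: Aggregates like MIN are computed per group after WHERE runs

Fix: Use HAVING for the per-group MIN condition

Corrected query:
SELECT major, MIN(gpa) FROM students GROUP BY major HAVING MIN(gpa) >= 2.77

Result:
major     | MIN(gpa)
----------+---------
Chemistry | 2.77    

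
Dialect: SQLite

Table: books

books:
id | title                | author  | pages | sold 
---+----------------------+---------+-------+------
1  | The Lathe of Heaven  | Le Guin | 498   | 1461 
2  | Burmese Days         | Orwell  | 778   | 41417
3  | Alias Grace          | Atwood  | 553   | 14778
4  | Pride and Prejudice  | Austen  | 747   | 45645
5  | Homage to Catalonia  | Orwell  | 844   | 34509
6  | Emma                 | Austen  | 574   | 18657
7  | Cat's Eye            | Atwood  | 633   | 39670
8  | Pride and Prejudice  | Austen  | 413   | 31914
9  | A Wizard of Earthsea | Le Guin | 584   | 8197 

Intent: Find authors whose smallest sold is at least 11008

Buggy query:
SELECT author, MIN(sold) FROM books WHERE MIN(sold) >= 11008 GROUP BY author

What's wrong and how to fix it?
Bug: Aggregates like MIN are computed per group after WHERE runs

Fix: Use HAVING for the per-group MIN condition

Corrected query:
SELECT author, MIN(sold) FROM books GROUP BY author HAVING MIN(sold) >= 11008

Result:
author | MIN(sold)
-------+----------
Atwood | 14778    
Austen | 18657    
Orwell | 34509    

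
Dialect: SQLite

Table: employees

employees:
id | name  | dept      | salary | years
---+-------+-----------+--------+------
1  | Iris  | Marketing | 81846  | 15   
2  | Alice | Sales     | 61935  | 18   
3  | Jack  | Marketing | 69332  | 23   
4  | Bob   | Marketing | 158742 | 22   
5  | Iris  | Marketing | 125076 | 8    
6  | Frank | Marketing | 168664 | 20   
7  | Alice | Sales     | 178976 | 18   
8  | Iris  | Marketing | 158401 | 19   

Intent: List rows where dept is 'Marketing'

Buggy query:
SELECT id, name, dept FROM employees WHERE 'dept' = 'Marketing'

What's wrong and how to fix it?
Bug: 'dept' in single quotes is a string literal, not the column; the comparison is literal-vs-literal and never true

Fix: Remove the quotes around the column name (or use double quotes for an identifier)

Corrected query:
SELECT id, name, dept FROM employees WHERE dept = 'Marketing'

Result:
id | name  | dept     
---+-------+----------
1  | Iris  | Marketing
3  | Jack  | Marketing
4  | Bob   | Marketing
5  | Iris  | Marketing
6  | Frank | Marketing
8  | Iris  | Marketing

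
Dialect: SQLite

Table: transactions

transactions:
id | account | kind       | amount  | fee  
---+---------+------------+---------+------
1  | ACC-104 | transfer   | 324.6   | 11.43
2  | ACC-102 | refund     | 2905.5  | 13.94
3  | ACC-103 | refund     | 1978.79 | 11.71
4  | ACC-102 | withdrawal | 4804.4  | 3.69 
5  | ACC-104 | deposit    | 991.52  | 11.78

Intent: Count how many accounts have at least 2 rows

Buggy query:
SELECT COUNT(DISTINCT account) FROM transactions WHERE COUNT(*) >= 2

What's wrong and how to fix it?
Bug: COUNT(*) cannot appear in WHERE; the per-group count doesn't exist yet

Fix: Use a subquery that GROUPs and filters with HAVING, then count its rows

Corrected query:
SELECT COUNT(*) FROM (SELECT account FROM transactions GROUP BY account HAVING COUNT(*) >= 2)

Result:
COUNT(*)
--------
2       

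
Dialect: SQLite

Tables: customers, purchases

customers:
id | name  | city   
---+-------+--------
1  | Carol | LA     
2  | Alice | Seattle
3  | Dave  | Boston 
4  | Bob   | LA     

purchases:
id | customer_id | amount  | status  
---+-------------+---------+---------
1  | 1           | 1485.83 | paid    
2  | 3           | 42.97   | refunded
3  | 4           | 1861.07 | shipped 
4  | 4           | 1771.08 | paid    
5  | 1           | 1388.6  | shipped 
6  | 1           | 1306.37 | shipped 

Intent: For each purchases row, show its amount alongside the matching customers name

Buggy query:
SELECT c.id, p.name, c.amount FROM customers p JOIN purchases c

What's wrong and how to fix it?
Bug: JOIN with no ON clause produces a cartesian product; every purchases row pairs with every customers row

Fix: Specify the join condition linking the foreign key to the parent id

Corrected query:
SELECT c.id, p.name, c.amount FROM customers p JOIN purchases c ON c.customer_id = p.id

Result:
id | name  | amount 
---+-------+--------
1  | Carol | 1485.83
2  | Dave  | 42.97  
3  | Bob   | 1861.07
4  | Bob   | 1771.08
5  | Carol | 1388.6 
6  | Carol | 1306.37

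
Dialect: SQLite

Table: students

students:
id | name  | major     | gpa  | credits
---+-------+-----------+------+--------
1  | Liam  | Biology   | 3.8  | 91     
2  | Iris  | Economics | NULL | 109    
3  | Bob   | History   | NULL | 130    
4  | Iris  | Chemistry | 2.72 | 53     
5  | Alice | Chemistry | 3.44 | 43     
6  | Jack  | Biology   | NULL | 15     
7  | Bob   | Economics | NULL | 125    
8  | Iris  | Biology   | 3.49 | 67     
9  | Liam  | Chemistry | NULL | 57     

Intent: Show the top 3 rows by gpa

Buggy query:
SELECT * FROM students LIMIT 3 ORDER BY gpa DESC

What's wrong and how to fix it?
Bug: LIMIT must come after ORDER BY

Fix: Sort with ORDER BY, then apply LIMIT

Corrected query:
SELECT * FROM students ORDER BY gpa DESC LIMIT 3

Result:
id | name  | major     | gpa  | credits
---+-------+-----------+------+--------
1  | Liam  | Biology   | 3.8  | 91     
8  | Iris  | Biology   | 3.49 | 67     
5  | Alice | Chemistry | 3.44 | 43     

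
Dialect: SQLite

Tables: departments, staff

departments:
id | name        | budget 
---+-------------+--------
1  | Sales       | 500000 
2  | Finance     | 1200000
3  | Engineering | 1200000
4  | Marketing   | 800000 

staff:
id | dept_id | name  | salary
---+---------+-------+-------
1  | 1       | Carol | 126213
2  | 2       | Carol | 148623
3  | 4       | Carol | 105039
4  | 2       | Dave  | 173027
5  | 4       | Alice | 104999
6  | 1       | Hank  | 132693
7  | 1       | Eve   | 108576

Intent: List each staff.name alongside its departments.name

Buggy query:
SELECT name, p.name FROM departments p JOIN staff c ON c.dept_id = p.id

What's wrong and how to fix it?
Bug: Both tables have a 'name' column; the unqualified reference is ambiguous

Fix: Qualify the column with its table alias (c.name)

Corrected query:
SELECT c.name, p.name FROM departments p JOIN staff c ON c.dept_id = p.id

Result:
name  | name     
------+----------
Carol | Sales    
Carol | Finance  
Carol | Marketing
Dave  | Finance  
Alice | Marketing
Hank  | Sales    
Eve   | Sales    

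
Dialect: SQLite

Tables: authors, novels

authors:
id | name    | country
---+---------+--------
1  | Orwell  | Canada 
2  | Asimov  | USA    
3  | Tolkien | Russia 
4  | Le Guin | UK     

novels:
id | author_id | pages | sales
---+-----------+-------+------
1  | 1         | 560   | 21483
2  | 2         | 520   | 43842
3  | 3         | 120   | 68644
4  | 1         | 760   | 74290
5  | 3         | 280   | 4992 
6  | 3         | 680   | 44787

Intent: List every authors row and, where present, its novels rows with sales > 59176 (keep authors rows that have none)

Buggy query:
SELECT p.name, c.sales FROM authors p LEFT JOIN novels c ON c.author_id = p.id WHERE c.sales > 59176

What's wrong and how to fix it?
Bug: A WHERE condition on the right-hand table after LEFT JOIN drops unmatched parents

Fix: Put 'c.sales > 59176' in the JOIN's ON clause instead of WHERE

Corrected query:
SELECT p.name, c.sales FROM authors p LEFT JOIN novels c ON c.author_id = p.id AND c.sales > 59176

Result:
name    | sales
--------+------
Orwell  | 74290
Asimov  | NULL 
Tolkien | 68644
Le Guin | NULL 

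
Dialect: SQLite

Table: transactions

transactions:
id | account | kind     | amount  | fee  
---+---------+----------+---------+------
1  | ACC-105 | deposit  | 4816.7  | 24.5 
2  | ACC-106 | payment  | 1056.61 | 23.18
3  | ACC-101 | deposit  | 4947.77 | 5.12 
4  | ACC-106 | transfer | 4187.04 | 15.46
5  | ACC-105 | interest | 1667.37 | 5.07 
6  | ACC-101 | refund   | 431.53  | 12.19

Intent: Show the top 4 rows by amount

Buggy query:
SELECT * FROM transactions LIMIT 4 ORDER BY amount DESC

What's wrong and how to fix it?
Bug: ORDER BY cannot follow LIMIT; LIMIT is the final clause

Fix: Swap the clauses: ORDER BY first, then LIMIT

Corrected query:
SELECT * FROM transactions ORDER BY amount DESC LIMIT 4

Result:
id | account | kind     | amount  | fee  
---+---------+----------+---------+------
3  | ACC-101 | deposit  | 4947.77 | 5.12 
1  | ACC-105 | deposit  | 4816.7  | 24.5 
4  | ACC-106 | transfer | 4187.04 | 15.46
5  | ACC-105 | interest | 1667.37 | 5.07 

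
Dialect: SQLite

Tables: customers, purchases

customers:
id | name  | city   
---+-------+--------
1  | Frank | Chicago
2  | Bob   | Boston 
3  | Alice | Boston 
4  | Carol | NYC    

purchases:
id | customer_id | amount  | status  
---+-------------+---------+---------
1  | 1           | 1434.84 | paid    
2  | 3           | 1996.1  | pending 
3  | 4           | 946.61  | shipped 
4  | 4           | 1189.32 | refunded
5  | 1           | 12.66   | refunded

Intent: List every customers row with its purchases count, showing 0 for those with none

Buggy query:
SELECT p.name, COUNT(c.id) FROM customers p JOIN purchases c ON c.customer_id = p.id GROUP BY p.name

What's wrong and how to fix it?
Bug: An inner join excludes parents with zero children

Fix: Use LEFT JOIN so parents without children still appear (COUNT(c.id) gives 0)

Corrected query:
SELECT p.name, COUNT(c.id) FROM customers p LEFT JOIN purchases c ON c.customer_id = p.id GROUP BY p.name

Result:
name  | COUNT(c.id)
------+------------
Alice | 1          
Bob   | 0          
Carol | 2          
Frank | 2          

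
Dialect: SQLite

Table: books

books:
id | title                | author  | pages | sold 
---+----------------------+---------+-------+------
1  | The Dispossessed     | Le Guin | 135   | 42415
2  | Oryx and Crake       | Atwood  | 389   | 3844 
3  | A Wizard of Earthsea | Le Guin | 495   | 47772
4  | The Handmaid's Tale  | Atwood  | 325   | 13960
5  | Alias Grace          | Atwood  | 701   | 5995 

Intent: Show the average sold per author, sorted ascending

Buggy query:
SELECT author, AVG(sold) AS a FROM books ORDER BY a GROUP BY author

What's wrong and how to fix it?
Bug: ORDER BY appears before GROUP BY; SQL clause order requires GROUP BY first

Fix: Reorder: SELECT … FROM … GROUP BY … ORDER BY …

Corrected query:
SELECT author, AVG(sold) AS a FROM books GROUP BY author ORDER BY a

Result:
author  | a      
--------+--------
Atwood  | 7933   
Le Guin | 45093.5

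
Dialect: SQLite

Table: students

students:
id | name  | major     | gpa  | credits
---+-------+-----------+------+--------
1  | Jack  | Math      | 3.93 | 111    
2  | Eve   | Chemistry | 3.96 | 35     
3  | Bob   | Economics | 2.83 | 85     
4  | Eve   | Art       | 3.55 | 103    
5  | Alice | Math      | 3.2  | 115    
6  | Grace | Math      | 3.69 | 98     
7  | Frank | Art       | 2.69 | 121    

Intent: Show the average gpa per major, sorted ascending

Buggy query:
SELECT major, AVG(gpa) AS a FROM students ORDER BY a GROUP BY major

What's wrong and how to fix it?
Bug: ORDER BY appears before GROUP BY; SQL clause order requires GROUP BY first

Fix: Reorder: SELECT … FROM … GROUP BY … ORDER BY …

Corrected query:
SELECT major, AVG(gpa) AS a FROM students GROUP BY major ORDER BY a

Result:
major     | a       
----------+---------
Economics | 2.83    
Art       | 3.12    
Math      | 3.606667
Chemistry | 3.96    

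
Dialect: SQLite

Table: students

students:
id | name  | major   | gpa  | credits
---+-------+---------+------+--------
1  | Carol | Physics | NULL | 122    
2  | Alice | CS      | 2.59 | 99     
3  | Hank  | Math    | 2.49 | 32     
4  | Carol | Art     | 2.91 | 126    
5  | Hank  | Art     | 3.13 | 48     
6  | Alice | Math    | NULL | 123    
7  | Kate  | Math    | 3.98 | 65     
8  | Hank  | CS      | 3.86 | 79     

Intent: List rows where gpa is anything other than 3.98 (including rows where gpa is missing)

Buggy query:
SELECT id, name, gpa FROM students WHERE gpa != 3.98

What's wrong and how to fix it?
Bug: 'gpa != 3.98' is unknown when gpa is NULL, so NULL rows are silently excluded

Fix: Add an explicit OR gpa IS NULL to include the missing-value rows

Corrected query:
SELECT id, name, gpa FROM students WHERE gpa != 3.98 OR gpa IS NULL

Result:
id | name  | gpa 
---+-------+-----
1  | Carol | NULL
2  | Alice | 2.59
3  | Hank  | 2.49
4  | Carol | 2.91
5  | Hank  | 3.13
6  | Alice | NULL
8  | Hank  | 3.86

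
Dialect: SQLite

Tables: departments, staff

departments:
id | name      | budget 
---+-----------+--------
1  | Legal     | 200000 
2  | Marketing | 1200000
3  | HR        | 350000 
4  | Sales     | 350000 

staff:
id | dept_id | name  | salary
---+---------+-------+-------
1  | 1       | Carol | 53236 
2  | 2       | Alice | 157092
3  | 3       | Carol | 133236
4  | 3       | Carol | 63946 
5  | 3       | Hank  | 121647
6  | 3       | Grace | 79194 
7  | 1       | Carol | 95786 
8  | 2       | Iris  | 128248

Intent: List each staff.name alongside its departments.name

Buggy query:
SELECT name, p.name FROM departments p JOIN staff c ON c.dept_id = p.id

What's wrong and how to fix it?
Bug: Both tables have a 'name' column; the unqualified reference is ambiguous

Fix: Prefix ambiguous columns with the table alias

Corrected query:
SELECT c.name, p.name FROM departments p JOIN staff c ON c.dept_id = p.id

Result:
name  | name     
------+----------
Carol | Legal    
Alice | Marketing
Carol | HR       
Carol | HR       
Hank  | HR       
Grace | HR       
Carol | Legal    
Iris  | Marketing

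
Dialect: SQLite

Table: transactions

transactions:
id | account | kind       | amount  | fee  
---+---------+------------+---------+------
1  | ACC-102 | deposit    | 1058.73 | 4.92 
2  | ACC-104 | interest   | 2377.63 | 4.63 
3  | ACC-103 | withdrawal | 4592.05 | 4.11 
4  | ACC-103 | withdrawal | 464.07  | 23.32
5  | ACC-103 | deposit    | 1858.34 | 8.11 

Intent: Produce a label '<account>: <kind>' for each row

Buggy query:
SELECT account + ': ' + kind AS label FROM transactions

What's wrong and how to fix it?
Bug: '+' is numeric addition; on text columns SQLite converts them to 0 instead of concatenating

Fix: Replace + with || to concatenate text

Corrected query:
SELECT account || ': ' || kind AS label FROM transactions

Result:
label              
-------------------
ACC-102: deposit   
ACC-104: interest  
ACC-103: withdrawal
ACC-103: withdrawal
ACC-103: deposit   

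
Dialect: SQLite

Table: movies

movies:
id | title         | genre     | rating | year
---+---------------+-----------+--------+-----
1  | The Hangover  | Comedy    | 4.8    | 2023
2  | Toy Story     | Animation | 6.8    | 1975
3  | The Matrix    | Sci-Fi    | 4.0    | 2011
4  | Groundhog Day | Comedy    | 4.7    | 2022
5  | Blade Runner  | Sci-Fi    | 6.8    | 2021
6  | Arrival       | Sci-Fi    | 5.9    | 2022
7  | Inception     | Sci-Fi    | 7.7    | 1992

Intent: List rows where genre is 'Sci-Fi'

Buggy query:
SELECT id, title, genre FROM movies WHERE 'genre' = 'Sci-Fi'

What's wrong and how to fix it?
Bug: Single quotes denote string literals in SQL; the column name is being compared as a constant string

Fix: Reference the column as genre without single quotes

Corrected query:
SELECT id, title, genre FROM movies WHERE genre = 'Sci-Fi'

Result:
id | title        | genre 
---+--------------+-------
3  | The Matrix   | Sci-Fi
5  | Blade Runner | Sci-Fi
6  | Arrival      | Sci-Fi
7  | Inception    | Sci-Fi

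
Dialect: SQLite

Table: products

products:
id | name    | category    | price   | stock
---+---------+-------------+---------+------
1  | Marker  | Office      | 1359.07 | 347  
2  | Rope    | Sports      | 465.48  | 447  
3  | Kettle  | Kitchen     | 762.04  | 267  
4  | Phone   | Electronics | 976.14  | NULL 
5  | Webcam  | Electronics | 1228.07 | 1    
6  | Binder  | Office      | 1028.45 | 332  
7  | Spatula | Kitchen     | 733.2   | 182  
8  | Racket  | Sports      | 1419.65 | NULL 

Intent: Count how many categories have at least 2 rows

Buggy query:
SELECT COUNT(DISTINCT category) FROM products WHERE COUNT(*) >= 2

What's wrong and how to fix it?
Bug: COUNT(*) cannot appear in WHERE; the per-group count doesn't exist yet

Fix: Use a subquery that GROUPs and filters with HAVING, then count its rows

Corrected query:
SELECT COUNT(*) FROM (SELECT category FROM products GROUP BY category HAVING COUNT(*) >= 2)

Result:
COUNT(*)
--------
4       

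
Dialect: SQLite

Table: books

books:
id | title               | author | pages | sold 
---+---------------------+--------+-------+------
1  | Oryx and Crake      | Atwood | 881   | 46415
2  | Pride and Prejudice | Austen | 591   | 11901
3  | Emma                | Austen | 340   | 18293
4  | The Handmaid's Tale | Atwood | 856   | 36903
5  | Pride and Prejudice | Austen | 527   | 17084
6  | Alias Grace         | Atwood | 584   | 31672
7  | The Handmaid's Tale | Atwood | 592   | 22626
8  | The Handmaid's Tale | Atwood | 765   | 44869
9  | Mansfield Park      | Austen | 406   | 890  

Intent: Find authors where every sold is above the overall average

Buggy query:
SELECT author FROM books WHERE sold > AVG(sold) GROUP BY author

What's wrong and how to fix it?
Bug: AVG() is an aggregate; it can't sit directly in WHERE

Fix: Compute the overall average in a scalar subquery and compare each group's MIN against it in HAVING

Corrected query:
SELECT author FROM books GROUP BY author HAVING MIN(sold) > (SELECT AVG(sold) FROM books)

Result:
(no rows)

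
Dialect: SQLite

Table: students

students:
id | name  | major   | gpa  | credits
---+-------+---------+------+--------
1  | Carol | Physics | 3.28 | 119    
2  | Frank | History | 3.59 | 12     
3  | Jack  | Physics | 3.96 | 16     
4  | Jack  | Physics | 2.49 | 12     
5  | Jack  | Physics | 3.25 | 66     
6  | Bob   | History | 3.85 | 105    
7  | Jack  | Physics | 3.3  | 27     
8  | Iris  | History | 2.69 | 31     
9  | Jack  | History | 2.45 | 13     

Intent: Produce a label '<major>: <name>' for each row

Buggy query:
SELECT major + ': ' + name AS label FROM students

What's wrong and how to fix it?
Bug: SQLite uses || for string concatenation; + coerces text to numbers (yielding 0)

Fix: Replace + with || to concatenate text

Corrected query:
SELECT major || ': ' || name AS label FROM students

Result:
label         
--------------
Physics: Carol
History: Frank
Physics: Jack 
Physics: Jack 
Physics: Jack 
History: Bob  
Physics: Jack 
History: Iris 
History: Jack 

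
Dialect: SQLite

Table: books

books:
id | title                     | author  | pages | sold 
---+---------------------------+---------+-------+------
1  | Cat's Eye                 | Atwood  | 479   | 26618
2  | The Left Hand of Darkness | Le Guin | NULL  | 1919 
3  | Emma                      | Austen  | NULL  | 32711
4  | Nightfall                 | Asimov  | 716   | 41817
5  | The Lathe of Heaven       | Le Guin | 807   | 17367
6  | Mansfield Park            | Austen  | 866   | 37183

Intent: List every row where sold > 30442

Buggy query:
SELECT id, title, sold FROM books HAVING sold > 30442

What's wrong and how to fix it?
Bug: This is a non-aggregate query (no GROUP BY, no aggregates), so in SQLite the HAVING clause is invalid here; a row-level condition belongs in WHERE

Fix: Replace HAVING with WHERE since the condition applies to individual rows

Corrected query:
SELECT id, title, sold FROM books WHERE sold > 30442

Result:
id | title          | sold 
---+----------------+------
3  | Emma           | 32711
4  | Nightfall      | 41817
6  | Mansfield Park | 37183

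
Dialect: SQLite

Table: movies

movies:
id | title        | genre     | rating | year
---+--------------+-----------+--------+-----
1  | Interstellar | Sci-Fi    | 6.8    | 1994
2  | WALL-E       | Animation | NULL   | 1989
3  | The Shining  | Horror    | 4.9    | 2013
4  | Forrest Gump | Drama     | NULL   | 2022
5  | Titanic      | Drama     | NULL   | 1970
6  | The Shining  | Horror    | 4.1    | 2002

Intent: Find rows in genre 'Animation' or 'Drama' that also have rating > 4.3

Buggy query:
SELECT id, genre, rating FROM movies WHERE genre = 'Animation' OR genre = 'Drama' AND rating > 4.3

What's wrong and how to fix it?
Bug: Without parentheses, AND is evaluated before OR, so the rating filter only applies to the 'Drama' branch

Fix: Add parentheses around the OR so the AND applies to both alternatives

Corrected query:
SELECT id, genre, rating FROM movies WHERE (genre = 'Animation' OR genre = 'Drama') AND rating > 4.3

Result:
(no rows)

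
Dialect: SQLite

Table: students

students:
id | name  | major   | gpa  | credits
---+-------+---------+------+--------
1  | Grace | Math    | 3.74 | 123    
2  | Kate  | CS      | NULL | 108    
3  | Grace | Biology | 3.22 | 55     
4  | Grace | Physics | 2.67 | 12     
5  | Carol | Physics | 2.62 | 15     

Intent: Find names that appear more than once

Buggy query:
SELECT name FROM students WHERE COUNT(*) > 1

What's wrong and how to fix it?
Bug: COUNT(*) is an aggregate and cannot be used in WHERE

Fix: Group first, then use HAVING for the count condition

Corrected query:
SELECT name FROM students GROUP BY name HAVING COUNT(*) > 1

Result:
name 
-----
Grace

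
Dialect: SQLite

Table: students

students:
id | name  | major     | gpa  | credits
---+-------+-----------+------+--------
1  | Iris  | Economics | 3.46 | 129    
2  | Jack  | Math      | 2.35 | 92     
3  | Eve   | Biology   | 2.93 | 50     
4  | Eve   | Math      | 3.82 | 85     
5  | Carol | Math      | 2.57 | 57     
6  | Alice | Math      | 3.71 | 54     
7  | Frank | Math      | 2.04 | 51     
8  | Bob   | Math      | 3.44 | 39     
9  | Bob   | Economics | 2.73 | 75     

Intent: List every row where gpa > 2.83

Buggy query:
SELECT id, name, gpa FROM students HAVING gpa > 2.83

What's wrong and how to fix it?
Bug: HAVING filters the output of aggregation, but this query has no GROUP BY and no aggregate functions, so SQLite rejects it (HAVING clause on a non-aggregate query); the condition here is per row

Fix: Use WHERE for row-level filtering

Corrected query:
SELECT id, name, gpa FROM students WHERE gpa > 2.83

Result:
id | name  | gpa 
---+-------+-----
1  | Iris  | 3.46
3  | Eve   | 2.93
4  | Eve   | 3.82
6  | Alice | 3.71
8  | Bob   | 3.44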